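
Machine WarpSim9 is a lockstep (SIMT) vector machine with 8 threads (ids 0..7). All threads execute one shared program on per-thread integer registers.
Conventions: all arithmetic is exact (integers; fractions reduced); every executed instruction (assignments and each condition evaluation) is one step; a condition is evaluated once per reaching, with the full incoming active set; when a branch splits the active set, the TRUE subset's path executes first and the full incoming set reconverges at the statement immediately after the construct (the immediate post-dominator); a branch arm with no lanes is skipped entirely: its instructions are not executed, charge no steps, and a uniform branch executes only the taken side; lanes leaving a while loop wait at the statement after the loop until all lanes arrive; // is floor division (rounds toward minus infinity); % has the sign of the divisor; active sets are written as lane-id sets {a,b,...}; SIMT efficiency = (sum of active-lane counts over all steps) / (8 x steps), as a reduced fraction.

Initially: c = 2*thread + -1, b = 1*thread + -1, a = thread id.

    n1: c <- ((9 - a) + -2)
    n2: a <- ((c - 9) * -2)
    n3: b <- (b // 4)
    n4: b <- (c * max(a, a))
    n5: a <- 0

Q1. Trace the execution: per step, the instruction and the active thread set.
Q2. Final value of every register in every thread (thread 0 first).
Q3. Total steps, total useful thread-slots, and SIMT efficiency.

step 0: c <- ((9 - a) + -2)          {0,1,2,3,4,5,6,7}
step 1: a <- ((c - 9) * -2)          {0,1,2,3,4,5,6,7}
step 2: b <- (b // 4)                {0,1,2,3,4,5,6,7}
step 3: b <- (c * max(a, a))         {0,1,2,3,4,5,6,7}
step 4: a <- 0                       {0,1,2,3,4,5,6,7}

Answer: 5 steps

c: 7,6,5,4,3,2,1,0
b: 28,36,40,40,36,28,16,0
a: 0,0,0,0,0,0,0,0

steps = 5; useful = 40; efficiency = 40/40 = 1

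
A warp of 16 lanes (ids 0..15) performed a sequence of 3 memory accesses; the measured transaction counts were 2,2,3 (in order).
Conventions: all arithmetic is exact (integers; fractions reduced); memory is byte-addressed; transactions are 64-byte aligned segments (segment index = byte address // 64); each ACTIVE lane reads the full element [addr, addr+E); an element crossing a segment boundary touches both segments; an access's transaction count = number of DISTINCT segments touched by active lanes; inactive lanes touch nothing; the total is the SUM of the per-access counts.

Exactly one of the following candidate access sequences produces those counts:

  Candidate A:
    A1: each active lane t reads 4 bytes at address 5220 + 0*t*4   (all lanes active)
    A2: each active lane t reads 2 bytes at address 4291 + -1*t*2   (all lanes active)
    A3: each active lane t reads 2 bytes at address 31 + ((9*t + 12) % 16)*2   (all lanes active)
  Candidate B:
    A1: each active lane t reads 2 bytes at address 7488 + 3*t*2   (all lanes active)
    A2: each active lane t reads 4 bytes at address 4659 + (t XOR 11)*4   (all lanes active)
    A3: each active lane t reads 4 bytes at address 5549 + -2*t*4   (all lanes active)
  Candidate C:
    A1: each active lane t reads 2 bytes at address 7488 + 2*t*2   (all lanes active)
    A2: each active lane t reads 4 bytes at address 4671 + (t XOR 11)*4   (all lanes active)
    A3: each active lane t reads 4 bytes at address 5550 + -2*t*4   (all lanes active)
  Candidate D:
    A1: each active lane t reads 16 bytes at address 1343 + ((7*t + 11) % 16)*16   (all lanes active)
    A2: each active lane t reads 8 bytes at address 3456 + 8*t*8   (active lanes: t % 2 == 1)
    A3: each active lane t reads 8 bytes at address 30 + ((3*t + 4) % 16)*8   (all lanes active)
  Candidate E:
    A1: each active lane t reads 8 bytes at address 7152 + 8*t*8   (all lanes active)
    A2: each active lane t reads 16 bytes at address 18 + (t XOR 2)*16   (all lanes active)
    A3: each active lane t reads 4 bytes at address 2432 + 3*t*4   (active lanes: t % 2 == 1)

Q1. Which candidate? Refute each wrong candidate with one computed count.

A: A1 gives 1 transaction, not 2
C: A1 gives 1 transaction, not 2
D: A1 gives 5 transactions, not 2
E: A1 gives 16 transactions, not 2
B: all counts match (2,2,3)

Answer: B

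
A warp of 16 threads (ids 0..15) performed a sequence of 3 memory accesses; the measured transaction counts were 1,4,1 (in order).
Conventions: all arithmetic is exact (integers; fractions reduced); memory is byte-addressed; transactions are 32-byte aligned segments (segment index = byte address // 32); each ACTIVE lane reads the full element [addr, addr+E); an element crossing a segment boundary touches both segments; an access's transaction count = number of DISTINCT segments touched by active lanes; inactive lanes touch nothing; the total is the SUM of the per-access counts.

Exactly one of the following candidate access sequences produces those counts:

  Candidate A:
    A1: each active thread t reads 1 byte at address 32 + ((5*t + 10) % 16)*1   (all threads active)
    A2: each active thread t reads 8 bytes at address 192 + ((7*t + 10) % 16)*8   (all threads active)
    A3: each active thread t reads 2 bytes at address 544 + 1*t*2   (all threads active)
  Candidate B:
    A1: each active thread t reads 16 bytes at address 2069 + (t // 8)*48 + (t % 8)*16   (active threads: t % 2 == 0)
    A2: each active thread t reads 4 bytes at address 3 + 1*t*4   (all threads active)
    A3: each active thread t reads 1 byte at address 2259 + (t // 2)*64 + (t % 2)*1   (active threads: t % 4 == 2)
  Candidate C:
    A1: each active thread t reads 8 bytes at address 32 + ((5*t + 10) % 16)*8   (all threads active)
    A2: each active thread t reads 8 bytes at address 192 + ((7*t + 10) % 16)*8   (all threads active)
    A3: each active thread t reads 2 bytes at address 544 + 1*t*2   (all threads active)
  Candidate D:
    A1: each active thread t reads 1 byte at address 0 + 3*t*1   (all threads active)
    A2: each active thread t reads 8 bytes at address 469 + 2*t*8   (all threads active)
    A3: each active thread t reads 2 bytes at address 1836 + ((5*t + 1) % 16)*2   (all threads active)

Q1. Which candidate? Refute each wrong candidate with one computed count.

B: A1 gives 6 transactions, not 1
C: A1 gives 4 transactions, not 1
D: A1 gives 2 transactions, not 1
A: all counts match (1,4,1)

Answer: A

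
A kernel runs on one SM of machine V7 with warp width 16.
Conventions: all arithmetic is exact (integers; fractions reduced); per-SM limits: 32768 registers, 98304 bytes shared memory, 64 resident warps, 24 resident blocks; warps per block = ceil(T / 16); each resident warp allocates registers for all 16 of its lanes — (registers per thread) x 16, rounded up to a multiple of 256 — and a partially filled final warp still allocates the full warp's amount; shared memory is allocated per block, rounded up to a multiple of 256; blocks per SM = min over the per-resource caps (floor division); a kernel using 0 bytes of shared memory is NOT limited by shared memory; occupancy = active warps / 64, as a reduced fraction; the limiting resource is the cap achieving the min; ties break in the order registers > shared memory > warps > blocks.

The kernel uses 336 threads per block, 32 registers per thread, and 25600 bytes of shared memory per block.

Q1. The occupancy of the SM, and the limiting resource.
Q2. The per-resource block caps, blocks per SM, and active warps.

Answer: occupancy 63/64, limited by registers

registers: 3 blocks
shared memory: 3 blocks
warps: 3 blocks
blocks: 24 blocks

Answer: 3 blocks, 63 active warps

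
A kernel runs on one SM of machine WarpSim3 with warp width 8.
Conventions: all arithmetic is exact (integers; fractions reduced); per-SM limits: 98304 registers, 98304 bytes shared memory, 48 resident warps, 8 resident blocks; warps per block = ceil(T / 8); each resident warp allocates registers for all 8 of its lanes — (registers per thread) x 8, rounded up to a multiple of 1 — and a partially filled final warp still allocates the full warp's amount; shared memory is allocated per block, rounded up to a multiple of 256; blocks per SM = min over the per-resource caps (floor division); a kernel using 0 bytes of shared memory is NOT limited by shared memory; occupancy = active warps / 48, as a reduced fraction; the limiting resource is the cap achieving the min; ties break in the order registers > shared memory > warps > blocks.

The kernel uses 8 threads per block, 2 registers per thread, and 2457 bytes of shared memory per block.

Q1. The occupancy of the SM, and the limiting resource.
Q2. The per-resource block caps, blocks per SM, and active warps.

Answer: occupancy 1/6, limited by blocks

registers: 6144 blocks
shared memory: 38 blocks
warps: 48 blocks
blocks: 8 blocks

Answer: 8 blocks, 8 active warps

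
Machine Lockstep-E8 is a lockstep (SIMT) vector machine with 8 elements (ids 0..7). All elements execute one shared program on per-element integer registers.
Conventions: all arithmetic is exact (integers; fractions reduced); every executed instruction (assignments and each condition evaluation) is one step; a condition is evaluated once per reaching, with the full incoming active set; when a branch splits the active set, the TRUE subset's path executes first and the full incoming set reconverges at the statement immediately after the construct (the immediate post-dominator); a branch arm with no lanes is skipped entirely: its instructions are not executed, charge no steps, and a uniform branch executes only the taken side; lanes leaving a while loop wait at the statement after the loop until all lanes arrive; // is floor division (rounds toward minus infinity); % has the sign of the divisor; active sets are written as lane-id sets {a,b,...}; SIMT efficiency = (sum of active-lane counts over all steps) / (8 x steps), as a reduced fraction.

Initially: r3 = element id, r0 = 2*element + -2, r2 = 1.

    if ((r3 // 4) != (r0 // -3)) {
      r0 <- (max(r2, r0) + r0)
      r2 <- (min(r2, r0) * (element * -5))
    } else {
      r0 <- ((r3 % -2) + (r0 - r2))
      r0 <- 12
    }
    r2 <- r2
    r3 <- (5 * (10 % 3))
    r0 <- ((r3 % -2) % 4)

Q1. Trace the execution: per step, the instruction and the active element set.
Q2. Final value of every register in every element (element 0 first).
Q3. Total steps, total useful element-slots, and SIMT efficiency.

step 0: eval ((r3 // 4) != (r0 // -3)) {0,1,2,3,4,5,6,7}
step 1: r0 <- (max(r2, r0) + r0)     {2,3,4,5,6,7}
step 2: r2 <- (min(r2, r0) * (element * -5)) {2,3,4,5,6,7}
step 3: r0 <- ((r3 % -2) + (r0 - r2)) {0,1}
step 4: r0 <- 12                     {0,1}
step 5: r2 <- r2                     {0,1,2,3,4,5,6,7}
step 6: r3 <- (5 * (10 % 3))         {0,1,2,3,4,5,6,7}
step 7: r0 <- ((r3 % -2) % 4)        {0,1,2,3,4,5,6,7}

Answer: 8 steps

r3: 5,5,5,5,5,5,5,5
r0: 3,3,3,3,3,3,3,3
r2: 1,1,-10,-15,-20,-25,-30,-35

steps = 8; useful = 48; efficiency = 48/64 = 3/4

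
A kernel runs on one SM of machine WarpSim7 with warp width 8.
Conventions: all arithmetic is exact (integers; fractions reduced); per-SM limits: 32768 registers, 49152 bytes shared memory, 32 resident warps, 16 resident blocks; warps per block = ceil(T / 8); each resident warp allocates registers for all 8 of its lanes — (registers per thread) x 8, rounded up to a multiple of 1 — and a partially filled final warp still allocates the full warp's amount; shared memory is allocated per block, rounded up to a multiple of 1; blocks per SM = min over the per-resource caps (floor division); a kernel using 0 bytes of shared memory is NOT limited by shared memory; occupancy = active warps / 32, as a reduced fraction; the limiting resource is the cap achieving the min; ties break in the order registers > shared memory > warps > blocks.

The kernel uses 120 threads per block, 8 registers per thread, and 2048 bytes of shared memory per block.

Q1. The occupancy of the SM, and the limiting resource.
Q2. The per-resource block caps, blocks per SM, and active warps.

Answer: occupancy 15/16, limited by warps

registers: 34 blocks
shared memory: 24 blocks
warps: 2 blocks
blocks: 16 blocks

Answer: 2 blocks, 30 active warps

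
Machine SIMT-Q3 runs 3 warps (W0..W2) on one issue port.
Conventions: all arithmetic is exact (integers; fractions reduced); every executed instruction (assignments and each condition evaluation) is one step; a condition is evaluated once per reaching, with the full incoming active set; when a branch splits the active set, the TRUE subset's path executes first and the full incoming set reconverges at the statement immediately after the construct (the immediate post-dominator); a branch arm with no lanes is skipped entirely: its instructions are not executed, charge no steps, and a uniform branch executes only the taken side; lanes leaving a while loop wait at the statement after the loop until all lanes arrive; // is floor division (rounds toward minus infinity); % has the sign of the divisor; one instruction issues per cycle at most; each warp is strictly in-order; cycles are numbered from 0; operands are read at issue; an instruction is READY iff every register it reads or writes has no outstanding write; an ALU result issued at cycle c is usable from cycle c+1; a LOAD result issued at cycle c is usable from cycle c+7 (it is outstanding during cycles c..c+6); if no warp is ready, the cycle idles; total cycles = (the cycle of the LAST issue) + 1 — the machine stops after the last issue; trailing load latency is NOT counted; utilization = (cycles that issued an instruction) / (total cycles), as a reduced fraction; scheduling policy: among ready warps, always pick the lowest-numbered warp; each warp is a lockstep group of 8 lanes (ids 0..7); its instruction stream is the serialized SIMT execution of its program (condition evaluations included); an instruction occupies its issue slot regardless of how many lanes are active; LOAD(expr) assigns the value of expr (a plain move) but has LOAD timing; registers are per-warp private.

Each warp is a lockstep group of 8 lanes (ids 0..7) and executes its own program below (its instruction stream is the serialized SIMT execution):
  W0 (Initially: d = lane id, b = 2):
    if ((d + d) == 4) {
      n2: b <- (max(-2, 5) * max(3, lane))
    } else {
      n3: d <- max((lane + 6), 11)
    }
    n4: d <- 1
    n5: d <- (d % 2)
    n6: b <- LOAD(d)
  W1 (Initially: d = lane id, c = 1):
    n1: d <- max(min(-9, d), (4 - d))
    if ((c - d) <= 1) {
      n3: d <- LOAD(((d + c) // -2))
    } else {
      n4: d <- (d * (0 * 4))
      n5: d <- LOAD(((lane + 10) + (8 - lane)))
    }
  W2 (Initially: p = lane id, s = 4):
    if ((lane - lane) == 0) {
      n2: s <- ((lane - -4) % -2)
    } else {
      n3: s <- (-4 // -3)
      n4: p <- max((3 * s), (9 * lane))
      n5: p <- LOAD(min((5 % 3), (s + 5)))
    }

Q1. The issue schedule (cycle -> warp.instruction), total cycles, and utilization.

cycle 0: W0.I0
cycle 1: W0.I1
cycle 2: W0.I2
cycle 3: W0.I3
cycle 4: W0.I4
cycle 5: W0.I5
cycle 6: W1.I0
cycle 7: W1.I1
cycle 8: W1.I2
cycle 9: W2.I0
cycle 10: W2.I1
cycle 11: idle
cycle 12: idle
cycle 13: idle
cycle 14: idle
cycle 15: W1.I3
cycle 16: W1.I4

Answer: 17 cycles, utilization 13/17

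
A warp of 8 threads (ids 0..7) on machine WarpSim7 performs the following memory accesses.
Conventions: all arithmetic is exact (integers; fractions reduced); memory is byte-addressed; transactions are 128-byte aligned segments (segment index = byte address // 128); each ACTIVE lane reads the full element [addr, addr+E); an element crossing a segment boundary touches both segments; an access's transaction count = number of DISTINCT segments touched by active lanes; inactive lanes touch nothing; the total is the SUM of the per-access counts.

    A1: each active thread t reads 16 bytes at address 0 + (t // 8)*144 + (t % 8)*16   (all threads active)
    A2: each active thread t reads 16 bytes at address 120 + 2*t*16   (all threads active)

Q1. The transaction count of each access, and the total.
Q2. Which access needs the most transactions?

A1: 1 transaction
A2: 3 transactions

Answer: 1,3; total 4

Answer: A2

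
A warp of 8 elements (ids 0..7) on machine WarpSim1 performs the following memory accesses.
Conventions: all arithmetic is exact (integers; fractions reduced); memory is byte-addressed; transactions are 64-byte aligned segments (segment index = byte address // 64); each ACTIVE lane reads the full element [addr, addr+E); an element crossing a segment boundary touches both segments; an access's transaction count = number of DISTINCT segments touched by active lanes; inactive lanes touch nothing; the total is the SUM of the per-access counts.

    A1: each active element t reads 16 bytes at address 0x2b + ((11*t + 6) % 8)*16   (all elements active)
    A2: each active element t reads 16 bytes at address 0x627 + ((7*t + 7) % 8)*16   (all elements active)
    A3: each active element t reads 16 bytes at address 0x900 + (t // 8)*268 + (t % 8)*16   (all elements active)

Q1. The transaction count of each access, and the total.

A1: 3 transactions
A2: 3 transactions
A3: 2 transactions

Answer: 3,3,2; total 8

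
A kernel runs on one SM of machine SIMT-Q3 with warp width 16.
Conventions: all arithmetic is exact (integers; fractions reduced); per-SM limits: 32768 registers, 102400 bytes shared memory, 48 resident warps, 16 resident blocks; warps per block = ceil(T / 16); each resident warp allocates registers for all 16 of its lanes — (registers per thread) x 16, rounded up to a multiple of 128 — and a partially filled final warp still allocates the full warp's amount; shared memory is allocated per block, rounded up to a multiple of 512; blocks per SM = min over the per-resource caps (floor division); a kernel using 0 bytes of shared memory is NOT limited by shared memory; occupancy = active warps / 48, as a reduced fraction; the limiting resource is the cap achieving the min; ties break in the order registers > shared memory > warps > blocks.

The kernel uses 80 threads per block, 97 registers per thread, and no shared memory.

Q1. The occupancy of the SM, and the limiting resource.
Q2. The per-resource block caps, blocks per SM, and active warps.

Answer: occupancy 5/16, limited by registers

registers: 3 blocks
shared memory: no limit (kernel uses none)
warps: 9 blocks
blocks: 16 blocks

Answer: 3 blocks, 15 active warps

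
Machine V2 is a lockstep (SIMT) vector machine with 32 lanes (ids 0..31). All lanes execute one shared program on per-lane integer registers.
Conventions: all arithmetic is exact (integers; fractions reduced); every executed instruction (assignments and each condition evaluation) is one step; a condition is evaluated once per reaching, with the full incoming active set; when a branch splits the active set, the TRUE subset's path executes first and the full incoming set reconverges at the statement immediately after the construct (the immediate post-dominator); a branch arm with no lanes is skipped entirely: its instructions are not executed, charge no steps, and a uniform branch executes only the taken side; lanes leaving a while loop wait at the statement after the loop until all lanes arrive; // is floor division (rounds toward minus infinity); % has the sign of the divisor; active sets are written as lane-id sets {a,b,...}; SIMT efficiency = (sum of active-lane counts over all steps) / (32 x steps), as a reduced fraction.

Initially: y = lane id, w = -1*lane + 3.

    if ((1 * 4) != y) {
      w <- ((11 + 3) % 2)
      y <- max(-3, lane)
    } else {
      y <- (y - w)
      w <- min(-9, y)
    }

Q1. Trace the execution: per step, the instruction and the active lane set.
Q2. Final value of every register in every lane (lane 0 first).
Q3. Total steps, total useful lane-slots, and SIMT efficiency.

step 0: eval ((1 * 4) != y)          {0,1,2,3,4,5,6,7,8,9,10,11,12,13,14,15,16,17,18,19,20,21,22,23,24,25,26,27,28,29,30,31}
step 1: w <- ((11 + 3) % 2)          {0,1,2,3,5,6,7,8,9,10,11,12,13,14,15,16,17,18,19,20,21,22,23,24,25,26,27,28,29,30,31}
step 2: y <- max(-3, lane)           {0,1,2,3,5,6,7,8,9,10,11,12,13,14,15,16,17,18,19,20,21,22,23,24,25,26,27,28,29,30,31}
step 3: y <- (y - w)                 {4}
step 4: w <- min(-9, y)              {4}

Answer: 5 steps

y: 0,1,2,3,5,5,6,7,8,9,10,11,12,13,14,15,16,17,18,19,20,21,22,23,24,25,26,27,28,29,30,31
w: 0,0,0,0,-9,0,0,0,0,0,0,0,0,0,0,0,0,0,0,0,0,0,0,0,0,0,0,0,0,0,0,0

steps = 5; useful = 96; efficiency = 96/160 = 3/5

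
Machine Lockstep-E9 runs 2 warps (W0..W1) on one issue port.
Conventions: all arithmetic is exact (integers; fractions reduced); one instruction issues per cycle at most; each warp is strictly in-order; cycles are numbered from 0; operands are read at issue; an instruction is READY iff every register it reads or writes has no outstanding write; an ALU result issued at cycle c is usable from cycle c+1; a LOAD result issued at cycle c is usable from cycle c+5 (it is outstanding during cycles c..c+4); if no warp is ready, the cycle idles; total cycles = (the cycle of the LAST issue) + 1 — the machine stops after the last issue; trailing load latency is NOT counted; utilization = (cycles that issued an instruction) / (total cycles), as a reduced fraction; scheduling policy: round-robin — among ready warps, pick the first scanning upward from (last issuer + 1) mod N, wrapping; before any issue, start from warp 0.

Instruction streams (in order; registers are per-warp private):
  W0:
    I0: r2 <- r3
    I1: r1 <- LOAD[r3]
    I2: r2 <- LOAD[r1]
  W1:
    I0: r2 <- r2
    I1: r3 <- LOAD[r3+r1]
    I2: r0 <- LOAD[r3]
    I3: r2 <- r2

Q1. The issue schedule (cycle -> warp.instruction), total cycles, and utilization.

cycle 0: W0.I0
cycle 1: W1.I0
cycle 2: W0.I1
cycle 3: W1.I1
cycle 4: idle
cycle 5: idle
cycle 6: idle
cycle 7: W0.I2
cycle 8: W1.I2
cycle 9: W1.I3

Answer: 10 cycles, utilization 7/10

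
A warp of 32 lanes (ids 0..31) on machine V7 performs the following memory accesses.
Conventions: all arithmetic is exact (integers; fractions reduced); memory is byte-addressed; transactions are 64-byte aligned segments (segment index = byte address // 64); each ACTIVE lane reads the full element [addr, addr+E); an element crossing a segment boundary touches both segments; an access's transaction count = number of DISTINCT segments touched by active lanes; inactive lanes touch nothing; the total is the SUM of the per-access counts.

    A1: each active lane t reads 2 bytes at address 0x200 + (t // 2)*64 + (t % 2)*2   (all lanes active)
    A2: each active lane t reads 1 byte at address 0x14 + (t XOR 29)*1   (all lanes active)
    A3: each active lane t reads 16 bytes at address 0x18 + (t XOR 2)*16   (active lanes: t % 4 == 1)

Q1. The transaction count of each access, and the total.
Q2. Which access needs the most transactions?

A1: 16 transactions
A2: 1 transaction
A3: 8 transactions

Answer: 16,1,8; total 25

Answer: A1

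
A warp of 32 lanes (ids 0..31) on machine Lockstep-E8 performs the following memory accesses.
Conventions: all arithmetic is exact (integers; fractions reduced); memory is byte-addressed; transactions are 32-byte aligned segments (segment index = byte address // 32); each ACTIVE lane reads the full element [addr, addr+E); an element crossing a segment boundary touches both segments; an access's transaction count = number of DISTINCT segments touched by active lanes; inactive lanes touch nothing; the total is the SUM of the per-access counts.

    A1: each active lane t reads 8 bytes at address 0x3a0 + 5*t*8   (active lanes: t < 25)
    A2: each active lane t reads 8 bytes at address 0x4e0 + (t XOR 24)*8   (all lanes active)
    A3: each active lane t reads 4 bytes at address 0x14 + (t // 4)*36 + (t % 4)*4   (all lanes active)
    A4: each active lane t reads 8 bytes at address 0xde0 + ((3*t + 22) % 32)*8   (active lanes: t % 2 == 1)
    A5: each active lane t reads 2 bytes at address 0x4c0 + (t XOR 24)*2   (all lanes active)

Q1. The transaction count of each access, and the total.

A1: 25 transactions
A2: 8 transactions
A3: 9 transactions
A4: 8 transactions
A5: 2 transactions

Answer: 25,8,9,8,2; total 52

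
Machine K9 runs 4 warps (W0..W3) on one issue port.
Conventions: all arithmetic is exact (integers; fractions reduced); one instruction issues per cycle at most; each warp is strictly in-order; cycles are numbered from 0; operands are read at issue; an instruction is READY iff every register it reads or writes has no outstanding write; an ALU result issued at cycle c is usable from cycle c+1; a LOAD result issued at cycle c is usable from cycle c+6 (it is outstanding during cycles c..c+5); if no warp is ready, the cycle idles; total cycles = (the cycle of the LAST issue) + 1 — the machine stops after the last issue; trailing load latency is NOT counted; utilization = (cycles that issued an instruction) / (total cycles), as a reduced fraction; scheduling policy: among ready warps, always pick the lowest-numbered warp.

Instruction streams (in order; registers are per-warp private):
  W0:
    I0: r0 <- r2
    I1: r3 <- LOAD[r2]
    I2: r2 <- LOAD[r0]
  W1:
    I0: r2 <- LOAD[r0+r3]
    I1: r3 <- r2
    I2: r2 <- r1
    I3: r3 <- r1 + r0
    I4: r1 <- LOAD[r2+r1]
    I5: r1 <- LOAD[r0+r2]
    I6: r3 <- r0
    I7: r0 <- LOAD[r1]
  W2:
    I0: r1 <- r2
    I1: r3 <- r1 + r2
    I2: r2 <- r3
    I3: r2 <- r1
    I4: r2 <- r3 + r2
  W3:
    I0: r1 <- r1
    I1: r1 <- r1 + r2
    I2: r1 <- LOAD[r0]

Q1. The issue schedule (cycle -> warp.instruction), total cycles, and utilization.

cycle 0: W0.I0
cycle 1: W0.I1
cycle 2: W0.I2
cycle 3: W1.I0
cycle 4: W2.I0
cycle 5: W2.I1
cycle 6: W2.I2
cycle 7: W2.I3
cycle 8: W2.I4
cycle 9: W1.I1
cycle 10: W1.I2
cycle 11: W1.I3
cycle 12: W1.I4
cycle 13: W3.I0
cycle 14: W3.I1
cycle 15: W3.I2
cycle 16: idle
cycle 17: idle
cycle 18: W1.I5
cycle 19: W1.I6
cycle 20: idle
cycle 21: idle
cycle 22: idle
cycle 23: idle
cycle 24: W1.I7

Answer: 25 cycles, utilization 19/25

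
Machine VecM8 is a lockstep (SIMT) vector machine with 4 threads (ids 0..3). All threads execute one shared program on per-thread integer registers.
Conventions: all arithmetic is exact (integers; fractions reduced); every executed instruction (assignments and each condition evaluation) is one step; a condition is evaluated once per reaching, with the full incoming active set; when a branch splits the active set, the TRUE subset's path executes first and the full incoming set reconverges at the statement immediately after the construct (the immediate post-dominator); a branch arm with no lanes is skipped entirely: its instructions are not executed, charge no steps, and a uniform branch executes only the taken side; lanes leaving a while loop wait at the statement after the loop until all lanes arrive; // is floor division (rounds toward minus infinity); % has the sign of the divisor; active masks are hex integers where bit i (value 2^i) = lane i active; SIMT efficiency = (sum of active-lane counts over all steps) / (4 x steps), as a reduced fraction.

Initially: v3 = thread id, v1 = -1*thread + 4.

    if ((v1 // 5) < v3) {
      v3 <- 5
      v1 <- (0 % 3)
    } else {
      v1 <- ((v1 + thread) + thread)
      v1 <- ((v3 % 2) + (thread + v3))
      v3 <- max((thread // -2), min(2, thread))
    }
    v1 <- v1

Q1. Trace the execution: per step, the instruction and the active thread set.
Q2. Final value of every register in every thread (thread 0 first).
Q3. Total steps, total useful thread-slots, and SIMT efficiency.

step 0: eval ((v1 // 5) < v3)        0xf
step 1: v3 <- 5                      0xe
step 2: v1 <- (0 % 3)                0xe
step 3: v1 <- ((v1 + thread) + thread) 0x1
step 4: v1 <- ((v3 % 2) + (thread + v3)) 0x1
step 5: v3 <- max((thread // -2), min(2, thread)) 0x1
step 6: v1 <- v1                     0xf

Answer: 7 steps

v3: 0,5,5,5
v1: 0,0,0,0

steps = 7; useful = 17; efficiency = 17/28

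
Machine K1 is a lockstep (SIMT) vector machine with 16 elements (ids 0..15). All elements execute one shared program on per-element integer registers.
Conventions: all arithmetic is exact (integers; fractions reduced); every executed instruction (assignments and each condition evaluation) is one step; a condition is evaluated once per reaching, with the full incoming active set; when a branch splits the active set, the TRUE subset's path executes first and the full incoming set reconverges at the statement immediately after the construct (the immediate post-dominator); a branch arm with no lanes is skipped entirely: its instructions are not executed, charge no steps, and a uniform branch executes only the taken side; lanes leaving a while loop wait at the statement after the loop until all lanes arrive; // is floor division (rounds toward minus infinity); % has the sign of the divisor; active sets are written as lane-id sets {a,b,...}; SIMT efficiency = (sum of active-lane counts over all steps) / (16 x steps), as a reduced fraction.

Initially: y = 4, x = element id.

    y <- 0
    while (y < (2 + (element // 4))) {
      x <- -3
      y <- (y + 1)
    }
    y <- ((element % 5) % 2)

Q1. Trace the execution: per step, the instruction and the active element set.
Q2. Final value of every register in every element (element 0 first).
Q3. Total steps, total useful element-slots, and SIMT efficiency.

step 0: y <- 0                       {0,1,2,3,4,5,6,7,8,9,10,11,12,13,14,15}
step 1: eval (y < (2 + (element // 4))) {0,1,2,3,4,5,6,7,8,9,10,11,12,13,14,15}
step 2: x <- -3                      {0,1,2,3,4,5,6,7,8,9,10,11,12,13,14,15}
step 3: y <- (y + 1)                 {0,1,2,3,4,5,6,7,8,9,10,11,12,13,14,15}
step 4: eval (y < (2 + (element // 4))) {0,1,2,3,4,5,6,7,8,9,10,11,12,13,14,15}
step 5: x <- -3                      {0,1,2,3,4,5,6,7,8,9,10,11,12,13,14,15}
step 6: y <- (y + 1)                 {0,1,2,3,4,5,6,7,8,9,10,11,12,13,14,15}
step 7: eval (y < (2 + (element // 4))) {0,1,2,3,4,5,6,7,8,9,10,11,12,13,14,15}
step 8: x <- -3                      {4,5,6,7,8,9,10,11,12,13,14,15}
step 9: y <- (y + 1)                 {4,5,6,7,8,9,10,11,12,13,14,15}
step 10: eval (y < (2 + (element // 4))) {4,5,6,7,8,9,10,11,12,13,14,15}
step 11: x <- -3                      {8,9,10,11,12,13,14,15}
step 12: y <- (y + 1)                 {8,9,10,11,12,13,14,15}
step 13: eval (y < (2 + (element // 4))) {8,9,10,11,12,13,14,15}
step 14: x <- -3                      {12,13,14,15}
step 15: y <- (y + 1)                 {12,13,14,15}
step 16: eval (y < (2 + (element // 4))) {12,13,14,15}
step 17: y <- ((element % 5) % 2)     {0,1,2,3,4,5,6,7,8,9,10,11,12,13,14,15}

Answer: 18 steps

y: 0,1,0,1,0,0,1,0,1,0,0,1,0,1,0,0
x: -3,-3,-3,-3,-3,-3,-3,-3,-3,-3,-3,-3,-3,-3,-3,-3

steps = 18; useful = 216; efficiency = 216/288 = 3/4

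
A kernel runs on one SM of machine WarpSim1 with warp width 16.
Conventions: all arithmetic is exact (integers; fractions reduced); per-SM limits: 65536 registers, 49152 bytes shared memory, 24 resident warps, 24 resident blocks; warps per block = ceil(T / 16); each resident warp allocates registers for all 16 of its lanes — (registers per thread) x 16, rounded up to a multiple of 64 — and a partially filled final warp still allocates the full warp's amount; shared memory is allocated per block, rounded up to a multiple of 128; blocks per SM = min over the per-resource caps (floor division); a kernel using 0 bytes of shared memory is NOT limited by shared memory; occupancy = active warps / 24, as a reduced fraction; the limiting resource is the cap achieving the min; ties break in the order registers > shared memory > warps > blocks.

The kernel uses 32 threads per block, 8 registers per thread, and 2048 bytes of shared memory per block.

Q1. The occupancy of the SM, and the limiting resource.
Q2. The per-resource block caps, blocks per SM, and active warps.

Answer: occupancy 1, limited by warps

registers: 256 blocks
shared memory: 24 blocks
warps: 12 blocks
blocks: 24 blocks

Answer: 12 blocks, 24 active warps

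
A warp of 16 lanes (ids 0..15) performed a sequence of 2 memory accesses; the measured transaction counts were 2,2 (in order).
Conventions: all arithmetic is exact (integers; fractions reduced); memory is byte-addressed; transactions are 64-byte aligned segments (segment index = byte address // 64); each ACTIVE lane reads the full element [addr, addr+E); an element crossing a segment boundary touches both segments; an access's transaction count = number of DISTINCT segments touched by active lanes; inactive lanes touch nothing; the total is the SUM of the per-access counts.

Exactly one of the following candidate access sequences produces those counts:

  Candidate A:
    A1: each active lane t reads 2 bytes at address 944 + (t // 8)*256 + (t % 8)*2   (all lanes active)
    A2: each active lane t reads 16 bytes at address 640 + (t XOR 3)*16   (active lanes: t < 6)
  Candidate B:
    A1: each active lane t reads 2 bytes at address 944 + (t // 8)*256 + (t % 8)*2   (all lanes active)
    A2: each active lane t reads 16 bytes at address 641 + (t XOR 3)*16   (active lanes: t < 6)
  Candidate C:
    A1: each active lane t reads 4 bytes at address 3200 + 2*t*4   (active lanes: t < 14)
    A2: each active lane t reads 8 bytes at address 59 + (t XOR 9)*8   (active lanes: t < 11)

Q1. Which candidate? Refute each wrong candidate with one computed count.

B: A2 gives 3 transactions, not 2
C: A2 gives 3 transactions, not 2
A: all counts match (2,2)

Answer: A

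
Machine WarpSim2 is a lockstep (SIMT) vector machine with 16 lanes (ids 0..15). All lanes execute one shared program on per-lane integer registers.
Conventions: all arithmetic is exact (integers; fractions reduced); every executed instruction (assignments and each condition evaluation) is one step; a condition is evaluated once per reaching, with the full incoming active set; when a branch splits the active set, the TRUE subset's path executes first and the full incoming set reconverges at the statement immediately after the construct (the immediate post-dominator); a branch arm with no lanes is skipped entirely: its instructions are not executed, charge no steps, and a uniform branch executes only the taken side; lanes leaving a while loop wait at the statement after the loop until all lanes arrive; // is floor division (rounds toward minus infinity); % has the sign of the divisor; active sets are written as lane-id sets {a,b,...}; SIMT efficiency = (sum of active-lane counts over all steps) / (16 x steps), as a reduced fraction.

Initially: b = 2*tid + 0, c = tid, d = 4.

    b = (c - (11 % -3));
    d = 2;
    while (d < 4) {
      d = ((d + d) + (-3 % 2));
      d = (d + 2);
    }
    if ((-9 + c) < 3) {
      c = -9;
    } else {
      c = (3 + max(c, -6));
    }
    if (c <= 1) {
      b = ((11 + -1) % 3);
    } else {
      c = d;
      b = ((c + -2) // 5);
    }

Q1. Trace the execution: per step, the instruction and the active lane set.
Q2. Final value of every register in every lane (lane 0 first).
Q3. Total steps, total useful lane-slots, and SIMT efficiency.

step 0: b <- (c - (11 % -3))         {0,1,2,3,4,5,6,7,8,9,10,11,12,13,14,15}
step 1: d <- 2                       {0,1,2,3,4,5,6,7,8,9,10,11,12,13,14,15}
step 2: eval (d < 4)                 {0,1,2,3,4,5,6,7,8,9,10,11,12,13,14,15}
step 3: d <- ((d + d) + (-3 % 2))    {0,1,2,3,4,5,6,7,8,9,10,11,12,13,14,15}
step 4: d <- (d + 2)                 {0,1,2,3,4,5,6,7,8,9,10,11,12,13,14,15}
step 5: eval (d < 4)                 {0,1,2,3,4,5,6,7,8,9,10,11,12,13,14,15}
step 6: eval ((-9 + c) < 3)          {0,1,2,3,4,5,6,7,8,9,10,11,12,13,14,15}
step 7: c <- -9                      {0,1,2,3,4,5,6,7,8,9,10,11}
step 8: c <- (3 + max(c, -6))        {12,13,14,15}
step 9: eval (c <= 1)                {0,1,2,3,4,5,6,7,8,9,10,11,12,13,14,15}
step 10: b <- ((11 + -1) % 3)         {0,1,2,3,4,5,6,7,8,9,10,11}
step 11: c <- d                       {12,13,14,15}
step 12: b <- ((c + -2) // 5)         {12,13,14,15}

Answer: 13 steps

b: 1,1,1,1,1,1,1,1,1,1,1,1,1,1,1,1
c: -9,-9,-9,-9,-9,-9,-9,-9,-9,-9,-9,-9,7,7,7,7
d: 7,7,7,7,7,7,7,7,7,7,7,7,7,7,7,7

steps = 13; useful = 164; efficiency = 164/208 = 41/52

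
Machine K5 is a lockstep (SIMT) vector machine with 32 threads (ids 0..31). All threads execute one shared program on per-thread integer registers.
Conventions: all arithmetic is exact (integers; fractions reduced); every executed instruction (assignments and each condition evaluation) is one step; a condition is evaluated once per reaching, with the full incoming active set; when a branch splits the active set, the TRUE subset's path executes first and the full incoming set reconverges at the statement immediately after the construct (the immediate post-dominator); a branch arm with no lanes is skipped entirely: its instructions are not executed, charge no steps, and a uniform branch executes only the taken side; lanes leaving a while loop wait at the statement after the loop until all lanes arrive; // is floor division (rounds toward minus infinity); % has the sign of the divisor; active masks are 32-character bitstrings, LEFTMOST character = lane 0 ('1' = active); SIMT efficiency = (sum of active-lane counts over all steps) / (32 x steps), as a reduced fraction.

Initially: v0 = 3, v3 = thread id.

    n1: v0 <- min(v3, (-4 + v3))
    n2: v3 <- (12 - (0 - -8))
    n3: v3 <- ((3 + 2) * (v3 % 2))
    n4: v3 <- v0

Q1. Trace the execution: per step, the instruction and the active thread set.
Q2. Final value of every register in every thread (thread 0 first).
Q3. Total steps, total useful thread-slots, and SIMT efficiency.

step 0: v0 <- min(v3, (-4 + v3))     11111111111111111111111111111111
step 1: v3 <- (12 - (0 - -8))        11111111111111111111111111111111
step 2: v3 <- ((3 + 2) * (v3 % 2))   11111111111111111111111111111111
step 3: v3 <- v0                     11111111111111111111111111111111

Answer: 4 steps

v0: -4,-3,-2,-1,0,1,2,3,4,5,6,7,8,9,10,11,12,13,14,15,16,17,18,19,20,21,22,23,24,25,26,27
v3: -4,-3,-2,-1,0,1,2,3,4,5,6,7,8,9,10,11,12,13,14,15,16,17,18,19,20,21,22,23,24,25,26,27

steps = 4; useful = 128; efficiency = 128/128 = 1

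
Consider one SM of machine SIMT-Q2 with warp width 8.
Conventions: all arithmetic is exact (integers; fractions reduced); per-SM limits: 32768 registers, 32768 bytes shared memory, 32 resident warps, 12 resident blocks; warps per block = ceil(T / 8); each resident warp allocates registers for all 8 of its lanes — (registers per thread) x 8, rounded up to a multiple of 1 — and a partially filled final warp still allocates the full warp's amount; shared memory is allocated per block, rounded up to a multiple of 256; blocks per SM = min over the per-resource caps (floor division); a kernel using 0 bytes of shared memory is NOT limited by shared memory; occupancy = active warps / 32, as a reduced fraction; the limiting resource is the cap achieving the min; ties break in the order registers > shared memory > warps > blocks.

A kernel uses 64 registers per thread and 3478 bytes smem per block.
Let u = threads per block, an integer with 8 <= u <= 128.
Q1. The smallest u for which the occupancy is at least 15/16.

Answer: u = 25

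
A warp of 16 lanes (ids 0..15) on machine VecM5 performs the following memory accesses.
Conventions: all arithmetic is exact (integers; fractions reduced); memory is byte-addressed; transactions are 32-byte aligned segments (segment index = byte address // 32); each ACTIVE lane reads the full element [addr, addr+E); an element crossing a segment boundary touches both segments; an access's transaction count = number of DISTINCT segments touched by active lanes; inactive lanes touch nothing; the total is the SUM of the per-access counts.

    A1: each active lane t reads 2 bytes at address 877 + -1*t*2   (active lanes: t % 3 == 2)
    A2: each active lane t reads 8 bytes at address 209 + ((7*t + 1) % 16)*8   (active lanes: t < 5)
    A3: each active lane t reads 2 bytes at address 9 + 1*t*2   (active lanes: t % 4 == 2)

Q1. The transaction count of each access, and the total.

A1: 2 transactions
A2: 5 transactions
A3: 2 transactions

Answer: 2,5,2; total 9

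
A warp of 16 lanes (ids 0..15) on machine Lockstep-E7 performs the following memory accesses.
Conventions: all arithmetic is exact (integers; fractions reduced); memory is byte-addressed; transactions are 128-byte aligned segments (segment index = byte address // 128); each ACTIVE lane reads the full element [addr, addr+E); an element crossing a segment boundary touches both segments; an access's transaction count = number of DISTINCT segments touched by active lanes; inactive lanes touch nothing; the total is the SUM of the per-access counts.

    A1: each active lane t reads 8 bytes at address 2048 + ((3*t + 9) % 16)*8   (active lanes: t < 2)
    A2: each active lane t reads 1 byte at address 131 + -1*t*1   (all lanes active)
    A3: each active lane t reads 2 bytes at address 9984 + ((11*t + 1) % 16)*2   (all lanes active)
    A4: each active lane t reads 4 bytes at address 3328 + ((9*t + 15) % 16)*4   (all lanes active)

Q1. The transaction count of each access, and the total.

A1: 1 transaction
A2: 2 transactions
A3: 1 transaction
A4: 1 transaction

Answer: 1,2,1,1; total 5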